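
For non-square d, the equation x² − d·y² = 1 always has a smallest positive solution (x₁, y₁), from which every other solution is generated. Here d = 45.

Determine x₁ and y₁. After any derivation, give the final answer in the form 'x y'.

161 24

[6; 1,2,2,2,1,12] for √45; ℓ=6 ⇒ convergent index 5
i=0: a=6 ⇒ p=6, q=1
…
i=4: a=2 ⇒ p=114, q=17
i=5: a=1 ⇒ p=161, q=24
→ (161, 24).  Check: 161²=25921, 45·24²=25920, difference 1.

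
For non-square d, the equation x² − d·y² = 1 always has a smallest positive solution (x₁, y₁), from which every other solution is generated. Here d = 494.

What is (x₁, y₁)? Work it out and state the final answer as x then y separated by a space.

73035 3286

d=494: √d = [22; 4,2,2,1,2,1,2,2,4,44] (ℓ=10, even), read p_9/q_9
k=0  a_k=22  p_k/q_k = 22/1
…
k=4  a_k=1  p_k/q_k = 689/31
…
k=8  a_k=2  p_k/q_k = 16514/743
k=9  a_k=4  p_k/q_k = 73035/3286
fundamental: x₁=73035, y₁=3286  (since 5334111225 − 494·10797796 = 1)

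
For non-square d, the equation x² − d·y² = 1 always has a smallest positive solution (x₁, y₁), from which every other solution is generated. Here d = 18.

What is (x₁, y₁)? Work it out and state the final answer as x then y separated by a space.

√18 → a₀=4, period (4,8); ℓ=2 even so k=1
step 0: (4, 1)  from 4·(1,0) + (0,1)
step 1: (17, 4)  from 4·(4,1) + (1,0)
fundamental: x₁=17, y₁=4  (since 289 − 18·16 = 1)

17 4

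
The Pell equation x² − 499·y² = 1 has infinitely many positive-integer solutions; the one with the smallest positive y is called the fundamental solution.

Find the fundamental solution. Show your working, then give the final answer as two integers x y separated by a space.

4490 201

[22; 2,1,21,1,2,44] for √499; ℓ=6 ⇒ convergent index 5
a_0=22:  p_0=22·1+0=22,  q_0=22·0+1=1
a_1=2:  p_1=2·22+1=45,  q_1=2·1+0=2
a_2=1:  p_2=1·45+22=67,  q_2=1·2+1=3
a_3=21:  p_3=21·67+45=1452,  q_3=21·3+2=65
a_4=1:  p_4=1·1452+67=1519,  q_4=1·65+3=68
a_5=2:  p_5=2·1519+1452=4490,  q_5=2·68+65=201
→ (4490, 201).  Check: 4490²=20160100, 499·201²=20160099, difference 1.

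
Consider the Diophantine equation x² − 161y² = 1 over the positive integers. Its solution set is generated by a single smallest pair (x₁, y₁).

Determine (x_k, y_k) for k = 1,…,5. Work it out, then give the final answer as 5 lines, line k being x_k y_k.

√161 → a₀=12, period (1,2,4,1,2,1,4,2,1,24); ℓ=10 even so k=9
k=0  a_k=12  p_k/q_k = 12/1
k=1  a_k=1  p_k/q_k = 13/1
…
k=4  a_k=1  p_k/q_k = 203/16
k=5  a_k=2  p_k/q_k = 571/45
…
k=8  a_k=2  p_k/q_k = 8108/639
k=9  a_k=1  p_k/q_k = 11775/928
fundamental: x₁=11775, y₁=928  (since 138650625 − 161·861184 = 1)
(11775+928√161)^2 = 277301249 + 21854400√161
(11775+928√161)^3 = 6530444402175 + 514671119072√161
(11775+928√161)^4 = 153791965393920001 + 12120504832291200√161
(11775+928√161)^5 = 3621800778496371621375 + 285437888285786640928√161

11775 928
277301249 21854400
6530444402175 514671119072
153791965393920001 12120504832291200
3621800778496371621375 285437888285786640928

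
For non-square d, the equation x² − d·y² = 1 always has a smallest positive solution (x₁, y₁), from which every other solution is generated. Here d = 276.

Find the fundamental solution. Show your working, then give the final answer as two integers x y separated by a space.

[16; 1,1,1,1,2,2,2,1,1,1,1,32] for √276; ℓ=12 ⇒ convergent index 11
a_0=16:  p_0=16·1+0=16,  q_0=16·0+1=1
a_1=1:  p_1=1·16+1=17,  q_1=1·1+0=1
a_2=1:  p_2=1·17+16=33,  q_2=1·1+1=2
a_3=1:  p_3=1·33+17=50,  q_3=1·2+1=3
a_4=1:  p_4=1·50+33=83,  q_4=1·3+2=5
a_5=2:  p_5=2·83+50=216,  q_5=2·5+3=13
…
a_10=1:  p_10=1·3007+1761=4768,  q_10=1·181+106=287
a_11=1:  p_11=1·4768+3007=7775,  q_11=1·287+181=468
→ (7775, 468).  Check: 7775²=60450625, 276·468²=60450624, difference 1.

7775 468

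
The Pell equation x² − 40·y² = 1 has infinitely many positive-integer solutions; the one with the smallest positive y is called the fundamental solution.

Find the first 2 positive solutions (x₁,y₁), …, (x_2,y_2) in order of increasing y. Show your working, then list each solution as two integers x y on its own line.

19 3
721 114

[6; 3,12] for √40; ℓ=2 ⇒ convergent index 1
k=0  a_k=6  p_k/q_k = 6/1
k=1  a_k=3  p_k/q_k = 19/3
→ (19, 3).  Check: 19²=361, 40·3²=360, difference 1.
(19+3√40)^2 = 721 + 114√40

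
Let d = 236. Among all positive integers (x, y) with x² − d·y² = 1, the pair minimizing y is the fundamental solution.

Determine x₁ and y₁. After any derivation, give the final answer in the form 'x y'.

d=236: √d = [15; 2,1,3,5,1,6,1,5,3,1,2,30] (ℓ=12, even), read p_11/q_11
a_0=15:  p_0=15·1+0=15,  q_0=15·0+1=1
a_1=2:  p_1=2·15+1=31,  q_1=2·1+0=2
a_2=1:  p_2=1·31+15=46,  q_2=1·2+1=3
…
a_4=5:  p_4=5·169+46=891,  q_4=5·11+3=58
…
a_6=6:  p_6=6·1060+891=7251,  q_6=6·69+58=472
a_7=1:  p_7=1·7251+1060=8311,  q_7=1·472+69=541
a_8=5:  p_8=5·8311+7251=48806,  q_8=5·541+472=3177
…
a_10=1:  p_10=1·154729+48806=203535,  q_10=1·10072+3177=13249
a_11=2:  p_11=2·203535+154729=561799,  q_11=2·13249+10072=36570
→ (561799, 36570).  Check: 561799²=315618116401, 236·36570²=315618116400, difference 1.

561799 36570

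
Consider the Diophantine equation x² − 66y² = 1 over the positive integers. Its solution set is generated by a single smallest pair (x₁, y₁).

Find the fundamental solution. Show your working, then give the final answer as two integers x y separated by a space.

d=66: √d = [8; 8,16] (ℓ=2, even), read p_1/q_1
step 0: (8, 1)  from 8·(1,0) + (0,1)
step 1: (65, 8)  from 8·(8,1) + (1,0)
→ (65, 8).  Check: 65²=4225, 66·8²=4224, difference 1.

65 8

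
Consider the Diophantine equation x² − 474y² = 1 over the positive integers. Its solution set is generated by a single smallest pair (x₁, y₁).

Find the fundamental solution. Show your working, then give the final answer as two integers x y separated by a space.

193549 8890

d=474: √d = [21; 1,3,2,1,1,…,3,1,42] (ℓ=14, even), read p_13/q_13
a_0=21:  p_0=21·1+0=21,  q_0=21·0+1=1
a_1=1:  p_1=1·21+1=22,  q_1=1·1+0=1
…
a_4=1:  p_4=1·196+87=283,  q_4=1·9+4=13
…
a_6=1:  p_6=1·479+283=762,  q_6=1·22+13=35
a_7=6:  p_7=6·762+479=5051,  q_7=6·35+22=232
…
a_10=1:  p_10=1·10864+5813=16677,  q_10=1·499+267=766
…
a_12=3:  p_12=3·44218+16677=149331,  q_12=3·2031+766=6859
a_13=1:  p_13=1·149331+44218=193549,  q_13=1·6859+2031=8890
(x₁, y₁) = (193549, 8890);  193549² − 474·8890² = 1 ✓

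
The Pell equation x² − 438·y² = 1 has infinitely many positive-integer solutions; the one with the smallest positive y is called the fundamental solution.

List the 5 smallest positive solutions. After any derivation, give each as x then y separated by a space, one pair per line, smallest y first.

293 14
171697 8204
100614149 4807530
58959719617 2817204376
34550295081413 1650876956806

d=438: √d = [20; 1,12,1,40] (ℓ=4, even), read p_3/q_3
step 0: (20, 1)  from 20·(1,0) + (0,1)
step 1: (21, 1)  from 1·(20,1) + (1,0)
step 2: (272, 13)  from 12·(21,1) + (20,1)
step 3: (293, 14)  from 1·(272,13) + (21,1)
→ (293, 14).  Check: 293²=85849, 438·14²=85848, difference 1.
k=2:  x_2 = 293·293+438·14·14 = 171697,  y_2 = 293·14+14·293 = 8204
k=3:  x_3 = 293·171697+438·14·8204 = 100614149,  y_3 = 293·8204+14·171697 = 4807530
k=4:  x_4 = 293·100614149+438·14·4807530 = 58959719617,  y_4 = 293·4807530+14·100614149 = 2817204376
k=5:  x_5 = 293·58959719617+438·14·2817204376 = 34550295081413,  y_5 = 293·2817204376+14·58959719617 = 1650876956806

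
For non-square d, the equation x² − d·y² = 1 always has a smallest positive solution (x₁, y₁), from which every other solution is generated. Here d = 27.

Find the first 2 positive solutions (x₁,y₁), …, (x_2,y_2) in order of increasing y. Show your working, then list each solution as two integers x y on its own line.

d=27: √d = [5; 5,10] (ℓ=2, even), read p_1/q_1
a_0=5:  p_0=5·1+0=5,  q_0=5·0+1=1
a_1=5:  p_1=5·5+1=26,  q_1=5·1+0=5
fundamental: x₁=26, y₁=5  (since 676 − 27·25 = 1)
(26+5√27)^2 = 1351 + 260√27

26 5
1351 260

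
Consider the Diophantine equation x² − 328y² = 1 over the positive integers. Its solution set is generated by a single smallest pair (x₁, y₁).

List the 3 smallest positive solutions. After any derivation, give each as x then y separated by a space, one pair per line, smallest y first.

163 9
53137 2934
17322499 956475

d=328: √d = [18; 9,36] (ℓ=2, even), read p_1/q_1
k=0  a_k=18  p_k/q_k = 18/1
k=1  a_k=9  p_k/q_k = 163/9
→ (163, 9).  Check: 163²=26569, 328·9²=26568, difference 1.
(x_2, y_2) = (163·163 + 328·9·9, 163·9 + 9·163) = (53137, 2934)
(x_3, y_3) = (163·53137 + 328·9·2934, 163·2934 + 9·53137) = (17322499, 956475)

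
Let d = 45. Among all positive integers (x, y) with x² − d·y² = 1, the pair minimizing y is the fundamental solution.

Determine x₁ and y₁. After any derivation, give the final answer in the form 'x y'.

161 24

√45 = [6; 1,2,2,2,1,12, …], period ℓ=6 (even) → k=5
a_0=6:  p_0=6·1+0=6,  q_0=6·0+1=1
a_1=1:  p_1=1·6+1=7,  q_1=1·1+0=1
…
a_4=2:  p_4=2·47+20=114,  q_4=2·7+3=17
a_5=1:  p_5=1·114+47=161,  q_5=1·17+7=24
fundamental: x₁=161, y₁=24  (since 25921 − 45·576 = 1)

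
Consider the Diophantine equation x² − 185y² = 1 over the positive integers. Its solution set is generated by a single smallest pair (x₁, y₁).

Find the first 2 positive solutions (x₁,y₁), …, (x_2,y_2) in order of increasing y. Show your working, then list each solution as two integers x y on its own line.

9249 680
171088001 12578640

√185 = [13; 1,1,1,1,26, …], period ℓ=5 (odd) → k=9
i=0: a=13 ⇒ p=13, q=1
…
i=5: a=26 ⇒ p=1809, q=133
i=6: a=1 ⇒ p=1877, q=138
…
i=8: a=1 ⇒ p=5563, q=409
i=9: a=1 ⇒ p=9249, q=680
→ (9249, 680).  Check: 9249²=85544001, 185·680²=85544000, difference 1.
k=2:  x_2 = 9249·9249+185·680·680 = 171088001,  y_2 = 9249·680+680·9249 = 12578640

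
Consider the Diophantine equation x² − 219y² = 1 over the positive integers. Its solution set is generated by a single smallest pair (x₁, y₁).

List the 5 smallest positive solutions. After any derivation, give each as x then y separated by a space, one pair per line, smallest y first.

74 5
10951 740
1620674 109515
239848801 16207480
35496001874 2398597525

√219 → a₀=14, period (1,3,1,28); ℓ=4 even so k=3
k=0  a_k=14  p_k/q_k = 14/1
k=1  a_k=1  p_k/q_k = 15/1
k=2  a_k=3  p_k/q_k = 59/4
k=3  a_k=1  p_k/q_k = 74/5
fundamental: x₁=74, y₁=5  (since 5476 − 219·25 = 1)
k=2:  x_2 = 74·74+219·5·5 = 10951,  y_2 = 74·5+5·74 = 740
k=3:  x_3 = 74·10951+219·5·740 = 1620674,  y_3 = 74·740+5·10951 = 109515
k=4:  x_4 = 74·1620674+219·5·109515 = 239848801,  y_4 = 74·109515+5·1620674 = 16207480
k=5:  x_5 = 74·239848801+219·5·16207480 = 35496001874,  y_5 = 74·16207480+5·239848801 = 2398597525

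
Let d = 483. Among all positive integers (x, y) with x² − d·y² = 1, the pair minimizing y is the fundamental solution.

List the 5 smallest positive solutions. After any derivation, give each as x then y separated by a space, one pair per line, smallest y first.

22 1
967 44
42526 1935
1870177 85096
82245262 3742289

√483 → a₀=21, period (1,42); ℓ=2 even so k=1
a_0=21:  p_0=21·1+0=21,  q_0=21·0+1=1
a_1=1:  p_1=1·21+1=22,  q_1=1·1+0=1
fundamental: x₁=22, y₁=1  (since 484 − 483·1 = 1)
(22+1√483)^2 = 967 + 44√483
(22+1√483)^3 = 42526 + 1935√483
(22+1√483)^4 = 1870177 + 85096√483
(22+1√483)^5 = 82245262 + 3742289√483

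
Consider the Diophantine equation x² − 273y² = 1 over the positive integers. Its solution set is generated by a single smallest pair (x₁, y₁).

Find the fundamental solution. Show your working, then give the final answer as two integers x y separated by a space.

727 44

d=273: √d = [16; 1,1,10,1,1,32] (ℓ=6, even), read p_5/q_5
k=0  a_k=16  p_k/q_k = 16/1
k=1  a_k=1  p_k/q_k = 17/1
k=2  a_k=1  p_k/q_k = 33/2
k=3  a_k=10  p_k/q_k = 347/21
k=4  a_k=1  p_k/q_k = 380/23
k=5  a_k=1  p_k/q_k = 727/44
fundamental: x₁=727, y₁=44  (since 528529 − 273·1936 = 1)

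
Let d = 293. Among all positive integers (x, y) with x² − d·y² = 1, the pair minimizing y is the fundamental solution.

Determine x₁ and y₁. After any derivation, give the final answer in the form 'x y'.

12320649 719780

d=293: √d = [17; 8,1,1,8,34] (ℓ=5, odd), read p_9/q_9
step 0: (17, 1)  from 17·(1,0) + (0,1)
…
step 2: (154, 9)  from 1·(137,8) + (17,1)
…
step 4: (2482, 145)  from 8·(291,17) + (154,9)
…
step 7: (764593, 44668)  from 1·(679914,39721) + (84679,4947)
step 8: (1444507, 84389)  from 1·(764593,44668) + (679914,39721)
step 9: (12320649, 719780)  from 8·(1444507,84389) + (764593,44668)
→ (12320649, 719780).  Check: 12320649²=151798391781201, 293·719780²=151798391781200, difference 1.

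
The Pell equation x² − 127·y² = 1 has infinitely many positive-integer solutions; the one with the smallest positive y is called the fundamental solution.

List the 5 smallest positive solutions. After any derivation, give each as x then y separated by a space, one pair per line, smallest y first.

√127 → a₀=11, period (3,1,2,2,7,11,7,2,2,1,3,22); ℓ=12 even so k=11
a_0=11:  p_0=11·1+0=11,  q_0=11·0+1=1
a_1=3:  p_1=3·11+1=34,  q_1=3·1+0=3
a_2=1:  p_2=1·34+11=45,  q_2=1·3+1=4
a_3=2:  p_3=2·45+34=124,  q_3=2·4+3=11
a_4=2:  p_4=2·124+45=293,  q_4=2·11+4=26
a_5=7:  p_5=7·293+124=2175,  q_5=7·26+11=193
…
a_7=7:  p_7=7·24218+2175=171701,  q_7=7·2149+193=15236
a_8=2:  p_8=2·171701+24218=367620,  q_8=2·15236+2149=32621
a_9=2:  p_9=2·367620+171701=906941,  q_9=2·32621+15236=80478
a_10=1:  p_10=1·906941+367620=1274561,  q_10=1·80478+32621=113099
a_11=3:  p_11=3·1274561+906941=4730624,  q_11=3·113099+80478=419775
(x₁, y₁) = (4730624, 419775);  4730624² − 127·419775² = 1 ✓
(4730624+419775√127)^2 = 44757606858751 + 3971595379200√127
(4730624+419775√127)^3 = 423462818377139450624 + 37576248838264821825√127
(4730624+419775√127)^4 = 4006486743445029115330560001 + 355518209168531397366758400√127
(4730624+419775√127)^5 = 37906364688445371364544653008890624 + 3363645945459311770024609913661375√127

4730624 419775
44757606858751 3971595379200
423462818377139450624 37576248838264821825
4006486743445029115330560001 355518209168531397366758400
37906364688445371364544653008890624 3363645945459311770024609913661375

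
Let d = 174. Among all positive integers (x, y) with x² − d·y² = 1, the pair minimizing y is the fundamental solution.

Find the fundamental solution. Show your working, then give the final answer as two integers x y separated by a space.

1451 110

d=174: √d = [13; 5,4,5,26] (ℓ=4, even), read p_3/q_3
k=0  a_k=13  p_k/q_k = 13/1
…
k=2  a_k=4  p_k/q_k = 277/21
k=3  a_k=5  p_k/q_k = 1451/110
→ (1451, 110).  Check: 1451²=2105401, 174·110²=2105400, difference 1.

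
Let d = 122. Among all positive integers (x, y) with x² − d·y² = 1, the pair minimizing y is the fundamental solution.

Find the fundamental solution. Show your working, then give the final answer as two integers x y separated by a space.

√122 = [11; 22, …], period ℓ=1 (odd) → k=1
i=0: a=11 ⇒ p=11, q=1
i=1: a=22 ⇒ p=243, q=22
fundamental: x₁=243, y₁=22  (since 59049 − 122·484 = 1)

243 22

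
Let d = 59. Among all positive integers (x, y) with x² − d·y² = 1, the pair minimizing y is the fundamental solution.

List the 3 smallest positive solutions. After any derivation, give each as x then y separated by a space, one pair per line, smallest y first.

[7; 1,2,7,2,1,14] for √59; ℓ=6 ⇒ convergent index 5
a_0=7:  p_0=7·1+0=7,  q_0=7·0+1=1
a_1=1:  p_1=1·7+1=8,  q_1=1·1+0=1
…
a_4=2:  p_4=2·169+23=361,  q_4=2·22+3=47
a_5=1:  p_5=1·361+169=530,  q_5=1·47+22=69
→ (530, 69).  Check: 530²=280900, 59·69²=280899, difference 1.
n=2: (530,69)∘(530,69) = (530·530+59·69·69, 530·69+69·530) = (561799,73140)
n=3: (561799,73140)∘(530,69) = (530·561799+59·69·73140, 530·73140+69·561799) = (595506410,77528331)

530 69
561799 73140
595506410 77528331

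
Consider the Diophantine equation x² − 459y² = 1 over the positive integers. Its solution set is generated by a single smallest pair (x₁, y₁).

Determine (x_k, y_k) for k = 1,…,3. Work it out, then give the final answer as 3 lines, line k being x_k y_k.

499850 23331
499700044999 23324000700
499550134985000450 23317003499766669

d=459: √d = [21; 2,2,1,4,21,4,1,2,2,42] (ℓ=10, even), read p_9/q_9
a_0=21:  p_0=21·1+0=21,  q_0=21·0+1=1
…
a_2=2:  p_2=2·43+21=107,  q_2=2·2+1=5
a_3=1:  p_3=1·107+43=150,  q_3=1·5+2=7
…
a_8=2:  p_8=2·75692+60695=212079,  q_8=2·3533+2833=9899
a_9=2:  p_9=2·212079+75692=499850,  q_9=2·9899+3533=23331
fundamental: x₁=499850, y₁=23331  (since 249850022500 − 459·544335561 = 1)
(x_2, y_2) = (499850·499850 + 459·23331·23331, 499850·23331 + 23331·499850) = (499700044999, 23324000700)
(x_3, y_3) = (499850·499700044999 + 459·23331·23324000700, 499850·23324000700 + 23331·499700044999) = (499550134985000450, 23317003499766669)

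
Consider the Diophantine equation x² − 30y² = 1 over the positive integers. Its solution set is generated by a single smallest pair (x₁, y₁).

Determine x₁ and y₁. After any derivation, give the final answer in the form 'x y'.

11 2

[5; 2,10] for √30; ℓ=2 ⇒ convergent index 1
k=0  a_k=5  p_k/q_k = 5/1
k=1  a_k=2  p_k/q_k = 11/2
→ (11, 2).  Check: 11²=121, 30·2²=120, difference 1.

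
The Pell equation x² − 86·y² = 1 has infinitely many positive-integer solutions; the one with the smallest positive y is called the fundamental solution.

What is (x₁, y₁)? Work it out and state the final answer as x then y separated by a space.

√86 → a₀=9, period (3,1,1,1,8,1,1,1,3,18); ℓ=10 even so k=9
k=0  a_k=9  p_k/q_k = 9/1
k=1  a_k=3  p_k/q_k = 28/3
…
k=3  a_k=1  p_k/q_k = 65/7
…
k=6  a_k=1  p_k/q_k = 983/106
…
k=8  a_k=1  p_k/q_k = 2847/307
k=9  a_k=3  p_k/q_k = 10405/1122
fundamental: x₁=10405, y₁=1122  (since 108264025 − 86·1258884 = 1)

10405 1122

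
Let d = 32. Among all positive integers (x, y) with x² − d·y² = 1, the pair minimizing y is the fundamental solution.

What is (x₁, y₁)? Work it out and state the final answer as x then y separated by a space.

17 3

√32 → a₀=5, period (1,1,1,10); ℓ=4 even so k=3
k=0  a_k=5  p_k/q_k = 5/1
k=1  a_k=1  p_k/q_k = 6/1
k=2  a_k=1  p_k/q_k = 11/2
k=3  a_k=1  p_k/q_k = 17/3
→ (17, 3).  Check: 17²=289, 32·3²=288, difference 1.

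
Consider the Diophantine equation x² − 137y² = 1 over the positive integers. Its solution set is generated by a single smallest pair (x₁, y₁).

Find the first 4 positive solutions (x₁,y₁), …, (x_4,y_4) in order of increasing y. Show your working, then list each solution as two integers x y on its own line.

√137 → a₀=11, period (1,2,2,1,1,2,2,1,22); ℓ=9 odd so k=17
k=0  a_k=11  p_k/q_k = 11/1
…
k=3  a_k=2  p_k/q_k = 82/7
…
k=5  a_k=1  p_k/q_k = 199/17
…
k=8  a_k=1  p_k/q_k = 1744/149
…
k=12  a_k=2  p_k/q_k = 285899/24426
…
k=16  a_k=2  p_k/q_k = 4286741/366241
k=17  a_k=1  p_k/q_k = 6083073/519712
→ (6083073, 519712).  Check: 6083073²=37003777123329, 137·519712²=37003777123328, difference 1.
k=2:  x_2 = 6083073·6083073+137·519712·519712 = 74007554246657,  y_2 = 6083073·519712+519712·6083073 = 6322892069952
k=3:  x_3 = 6083073·74007554246657+137·519712·6322892069952 = 900386710067742990849,  y_3 = 6083073·6322892069952+519712·74007554246657 = 76925228065277725280
k=4:  x_4 = 6083073·900386710067742990849+137·519712·76925228065277725280 = 10954236171143757109591351297,  y_4 = 6083073·76925228065277725280+519712·900386710067742990849 = 935883555725460013412300928

6083073 519712
74007554246657 6322892069952
900386710067742990849 76925228065277725280
10954236171143757109591351297 935883555725460013412300928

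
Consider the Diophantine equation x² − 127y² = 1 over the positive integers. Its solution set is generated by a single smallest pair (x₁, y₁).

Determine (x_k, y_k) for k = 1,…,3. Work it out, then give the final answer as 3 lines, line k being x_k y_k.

d=127: √d = [11; 3,1,2,2,7,11,7,2,2,1,3,22] (ℓ=12, even), read p_11/q_11
step 0: (11, 1)  from 11·(1,0) + (0,1)
step 1: (34, 3)  from 3·(11,1) + (1,0)
step 2: (45, 4)  from 1·(34,3) + (11,1)
step 3: (124, 11)  from 2·(45,4) + (34,3)
step 4: (293, 26)  from 2·(124,11) + (45,4)
…
step 7: (171701, 15236)  from 7·(24218,2149) + (2175,193)
…
step 9: (906941, 80478)  from 2·(367620,32621) + (171701,15236)
step 10: (1274561, 113099)  from 1·(906941,80478) + (367620,32621)
step 11: (4730624, 419775)  from 3·(1274561,113099) + (906941,80478)
→ (4730624, 419775).  Check: 4730624²=22378803429376, 127·419775²=22378803429375, difference 1.
(4730624+419775√127)^2 = 44757606858751 + 3971595379200√127
(4730624+419775√127)^3 = 423462818377139450624 + 37576248838264821825√127

4730624 419775
44757606858751 3971595379200
423462818377139450624 37576248838264821825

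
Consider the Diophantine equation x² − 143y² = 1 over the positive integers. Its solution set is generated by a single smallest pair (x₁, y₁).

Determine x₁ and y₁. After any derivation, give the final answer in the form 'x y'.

√143 → a₀=11, period (1,22); ℓ=2 even so k=1
a_0=11:  p_0=11·1+0=11,  q_0=11·0+1=1
a_1=1:  p_1=1·11+1=12,  q_1=1·1+0=1
fundamental: x₁=12, y₁=1  (since 144 − 143·1 = 1)

12 1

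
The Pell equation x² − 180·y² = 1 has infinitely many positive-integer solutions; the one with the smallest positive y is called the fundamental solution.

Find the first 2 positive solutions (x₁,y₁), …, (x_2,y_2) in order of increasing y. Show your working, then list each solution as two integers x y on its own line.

161 12
51841 3864

√180 → a₀=13, period (2,2,2,26); ℓ=4 even so k=3
k=0  a_k=13  p_k/q_k = 13/1
…
k=2  a_k=2  p_k/q_k = 67/5
k=3  a_k=2  p_k/q_k = 161/12
fundamental: x₁=161, y₁=12  (since 25921 − 180·144 = 1)
k=2:  x_2 = 161·161+180·12·12 = 51841,  y_2 = 161·12+12·161 = 3864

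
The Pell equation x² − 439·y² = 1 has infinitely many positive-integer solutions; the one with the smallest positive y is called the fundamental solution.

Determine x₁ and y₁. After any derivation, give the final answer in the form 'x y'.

[20; 1,19,1,40] for √439; ℓ=4 ⇒ convergent index 3
i=0: a=20 ⇒ p=20, q=1
i=1: a=1 ⇒ p=21, q=1
i=2: a=19 ⇒ p=419, q=20
i=3: a=1 ⇒ p=440, q=21
(x₁, y₁) = (440, 21);  440² − 439·21² = 1 ✓

440 21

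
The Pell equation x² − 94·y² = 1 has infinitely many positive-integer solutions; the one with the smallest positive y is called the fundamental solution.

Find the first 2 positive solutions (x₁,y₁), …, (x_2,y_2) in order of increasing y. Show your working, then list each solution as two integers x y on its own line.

√94 = [9; 1,2,3,1,1,…,2,1,18, …], period ℓ=16 (even) → k=15
k=0  a_k=9  p_k/q_k = 9/1
…
k=2  a_k=2  p_k/q_k = 29/3
…
k=4  a_k=1  p_k/q_k = 126/13
k=5  a_k=1  p_k/q_k = 223/23
…
k=8  a_k=8  p_k/q_k = 12953/1336
…
k=10  a_k=5  p_k/q_k = 85038/8771
…
k=12  a_k=1  p_k/q_k = 184493/19029
…
k=14  a_k=2  p_k/q_k = 1490361/153719
k=15  a_k=1  p_k/q_k = 2143295/221064
(x₁, y₁) = (2143295, 221064);  2143295² − 94·221064² = 1 ✓
n=2: (2143295,221064)∘(2143295,221064) = (2143295·2143295+94·221064·221064, 2143295·221064+221064·2143295) = (9187426914049,947610731760)

2143295 221064
9187426914049 947610731760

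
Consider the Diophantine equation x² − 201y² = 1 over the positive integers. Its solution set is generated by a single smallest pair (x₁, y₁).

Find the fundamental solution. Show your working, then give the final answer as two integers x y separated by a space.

515095 36332

√201 = [14; 5,1,1,1,2,…,1,5,28, …], period ℓ=14 (even) → k=13
k=0  a_k=14  p_k/q_k = 14/1
k=1  a_k=5  p_k/q_k = 71/5
…
k=5  a_k=2  p_k/q_k = 638/45
…
k=7  a_k=8  p_k/q_k = 7670/541
…
k=12  a_k=1  p_k/q_k = 91402/6447
k=13  a_k=5  p_k/q_k = 515095/36332
(x₁, y₁) = (515095, 36332);  515095² − 201·36332² = 1 ✓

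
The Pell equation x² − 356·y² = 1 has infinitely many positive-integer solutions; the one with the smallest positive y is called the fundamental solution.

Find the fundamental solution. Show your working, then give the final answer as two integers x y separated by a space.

√356 → a₀=18, period (1,6,1,1,2,…,6,1,36); ℓ=14 even so k=13
step 0: (18, 1)  from 18·(1,0) + (0,1)
step 1: (19, 1)  from 1·(18,1) + (1,0)
step 2: (132, 7)  from 6·(19,1) + (18,1)
…
step 4: (283, 15)  from 1·(151,8) + (132,7)
…
step 7: (8717, 462)  from 8·(1000,53) + (717,38)
…
step 10: (37868, 2007)  from 1·(28151,1492) + (9717,515)
step 11: (66019, 3499)  from 1·(37868,2007) + (28151,1492)
step 12: (433982, 23001)  from 6·(66019,3499) + (37868,2007)
step 13: (500001, 26500)  from 1·(433982,23001) + (66019,3499)
fundamental: x₁=500001, y₁=26500  (since 250001000001 − 356·702250000 = 1)

500001 26500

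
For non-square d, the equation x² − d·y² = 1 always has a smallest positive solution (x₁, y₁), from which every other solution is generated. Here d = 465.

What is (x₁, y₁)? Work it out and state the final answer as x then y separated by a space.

√465 → a₀=21, period (1,1,3,2,2,2,3,1,1,42); ℓ=10 even so k=9
k=0  a_k=21  p_k/q_k = 21/1
…
k=3  a_k=3  p_k/q_k = 151/7
…
k=6  a_k=2  p_k/q_k = 2027/94
k=7  a_k=3  p_k/q_k = 6922/321
k=8  a_k=1  p_k/q_k = 8949/415
k=9  a_k=1  p_k/q_k = 15871/736
fundamental: x₁=15871, y₁=736  (since 251888641 − 465·541696 = 1)

15871 736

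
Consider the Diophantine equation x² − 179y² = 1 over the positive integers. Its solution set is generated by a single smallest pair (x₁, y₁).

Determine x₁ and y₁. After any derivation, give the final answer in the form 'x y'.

√179 = [13; 2,1,1,1,3,…,1,2,26, …], period ℓ=14 (even) → k=13
step 0: (13, 1)  from 13·(1,0) + (0,1)
…
step 2: (40, 3)  from 1·(27,2) + (13,1)
…
step 5: (388, 29)  from 3·(107,8) + (67,5)
…
step 7: (26999, 2018)  from 13·(2047,153) + (388,29)
…
step 9: (438125, 32747)  from 3·(137042,10243) + (26999,2018)
step 10: (575167, 42990)  from 1·(438125,32747) + (137042,10243)
step 11: (1013292, 75737)  from 1·(575167,42990) + (438125,32747)
step 12: (1588459, 118727)  from 1·(1013292,75737) + (575167,42990)
step 13: (4190210, 313191)  from 2·(1588459,118727) + (1013292,75737)
→ (4190210, 313191).  Check: 4190210²=17557859844100, 179·313191²=17557859844099, difference 1.

4190210 313191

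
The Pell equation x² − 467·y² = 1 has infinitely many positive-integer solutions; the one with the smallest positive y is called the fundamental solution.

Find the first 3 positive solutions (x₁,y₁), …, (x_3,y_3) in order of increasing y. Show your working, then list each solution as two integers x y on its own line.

d=467: √d = [21; 1,1,1,1,3,…,1,1,42] (ℓ=14, even), read p_13/q_13
k=0  a_k=21  p_k/q_k = 21/1
k=1  a_k=1  p_k/q_k = 22/1
k=2  a_k=1  p_k/q_k = 43/2
k=3  a_k=1  p_k/q_k = 65/3
…
k=5  a_k=3  p_k/q_k = 389/18
…
k=9  a_k=3  p_k/q_k = 275465/12747
…
k=12  a_k=1  p_k/q_k = 991929/45901
k=13  a_k=1  p_k/q_k = 1625626/75225
(x₁, y₁) = (1625626, 75225);  1625626² − 467·75225² = 1 ✓
k=2:  x_2 = 1625626·1625626+467·75225·75225 = 5285319783751,  y_2 = 1625626·75225+75225·1625626 = 244575431700
k=3:  x_3 = 1625626·5285319783751+467·75225·244575431700 = 17183906517558380626,  y_3 = 1625626·244575431700+75225·5285319783751 = 795176361465413175

1625626 75225
5285319783751 244575431700
17183906517558380626 795176361465413175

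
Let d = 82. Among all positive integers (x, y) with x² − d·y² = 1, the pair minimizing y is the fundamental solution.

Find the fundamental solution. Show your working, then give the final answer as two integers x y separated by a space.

d=82: √d = [9; 18] (ℓ=1, odd), read p_1/q_1
step 0: (9, 1)  from 9·(1,0) + (0,1)
step 1: (163, 18)  from 18·(9,1) + (1,0)
fundamental: x₁=163, y₁=18  (since 26569 − 82·324 = 1)

163 18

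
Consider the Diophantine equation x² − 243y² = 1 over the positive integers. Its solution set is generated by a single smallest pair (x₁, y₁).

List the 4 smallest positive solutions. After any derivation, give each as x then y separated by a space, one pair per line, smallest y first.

70226 4505
9863382151 632736260
1385331749802026 88869073185015
194572614913330773601 12481839066348990520

d=243: √d = [15; 1,1,2,3,15,3,2,1,1,30] (ℓ=10, even), read p_9/q_9
k=0  a_k=15  p_k/q_k = 15/1
k=1  a_k=1  p_k/q_k = 16/1
k=2  a_k=1  p_k/q_k = 31/2
…
k=5  a_k=15  p_k/q_k = 4053/260
k=6  a_k=3  p_k/q_k = 12424/797
…
k=8  a_k=1  p_k/q_k = 41325/2651
k=9  a_k=1  p_k/q_k = 70226/4505
fundamental: x₁=70226, y₁=4505  (since 4931691076 − 243·20295025 = 1)
(x_2, y_2) = (70226·70226 + 243·4505·4505, 70226·4505 + 4505·70226) = (9863382151, 632736260)
(x_3, y_3) = (70226·9863382151 + 243·4505·632736260, 70226·632736260 + 4505·9863382151) = (1385331749802026, 88869073185015)
(x_4, y_4) = (70226·1385331749802026 + 243·4505·88869073185015, 70226·88869073185015 + 4505·1385331749802026) = (194572614913330773601, 12481839066348990520)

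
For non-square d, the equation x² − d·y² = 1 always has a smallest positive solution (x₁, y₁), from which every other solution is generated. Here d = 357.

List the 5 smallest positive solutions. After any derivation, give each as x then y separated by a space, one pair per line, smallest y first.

d=357: √d = [18; 1,8,2,8,1,36] (ℓ=6, even), read p_5/q_5
i=0: a=18 ⇒ p=18, q=1
i=1: a=1 ⇒ p=19, q=1
…
i=4: a=8 ⇒ p=3042, q=161
i=5: a=1 ⇒ p=3401, q=180
fundamental: x₁=3401, y₁=180  (since 11566801 − 357·32400 = 1)
(3401+180√357)^2 = 23133601 + 1224360√357
(3401+180√357)^3 = 157354750601 + 8328096540√357
(3401+180√357)^4 = 1070326990454401 + 56647711440720√357
(3401+180√357)^5 = 7280364031716085001 + 385317724891680900√357

3401 180
23133601 1224360
157354750601 8328096540
1070326990454401 56647711440720
7280364031716085001 385317724891680900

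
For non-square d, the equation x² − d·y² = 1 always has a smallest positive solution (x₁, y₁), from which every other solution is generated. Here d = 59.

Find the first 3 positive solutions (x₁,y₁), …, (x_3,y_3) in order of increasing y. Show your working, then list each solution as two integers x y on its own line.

530 69
561799 73140
595506410 77528331

d=59: √d = [7; 1,2,7,2,1,14] (ℓ=6, even), read p_5/q_5
a_0=7:  p_0=7·1+0=7,  q_0=7·0+1=1
a_1=1:  p_1=1·7+1=8,  q_1=1·1+0=1
…
a_3=7:  p_3=7·23+8=169,  q_3=7·3+1=22
a_4=2:  p_4=2·169+23=361,  q_4=2·22+3=47
a_5=1:  p_5=1·361+169=530,  q_5=1·47+22=69
(x₁, y₁) = (530, 69);  530² − 59·69² = 1 ✓
(530+69√59)^2 = 561799 + 73140√59
(530+69√59)^3 = 595506410 + 77528331√59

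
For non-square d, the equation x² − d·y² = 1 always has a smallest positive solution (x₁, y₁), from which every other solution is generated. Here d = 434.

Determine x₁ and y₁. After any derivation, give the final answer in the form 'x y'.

√434 → a₀=20, period (1,4,1,40); ℓ=4 even so k=3
a_0=20:  p_0=20·1+0=20,  q_0=20·0+1=1
a_1=1:  p_1=1·20+1=21,  q_1=1·1+0=1
a_2=4:  p_2=4·21+20=104,  q_2=4·1+1=5
a_3=1:  p_3=1·104+21=125,  q_3=1·5+1=6
→ (125, 6).  Check: 125²=15625, 434·6²=15624, difference 1.

125 6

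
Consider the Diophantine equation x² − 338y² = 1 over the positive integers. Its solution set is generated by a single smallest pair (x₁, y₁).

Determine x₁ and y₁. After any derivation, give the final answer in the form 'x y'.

114243 6214

d=338: √d = [18; 2,1,1,2,36] (ℓ=5, odd), read p_9/q_9
step 0: (18, 1)  from 18·(1,0) + (0,1)
…
step 2: (55, 3)  from 1·(37,2) + (18,1)
…
step 4: (239, 13)  from 2·(92,5) + (55,3)
step 5: (8696, 473)  from 36·(239,13) + (92,5)
…
step 7: (26327, 1432)  from 1·(17631,959) + (8696,473)
step 8: (43958, 2391)  from 1·(26327,1432) + (17631,959)
step 9: (114243, 6214)  from 2·(43958,2391) + (26327,1432)
fundamental: x₁=114243, y₁=6214  (since 13051463049 − 338·38613796 = 1)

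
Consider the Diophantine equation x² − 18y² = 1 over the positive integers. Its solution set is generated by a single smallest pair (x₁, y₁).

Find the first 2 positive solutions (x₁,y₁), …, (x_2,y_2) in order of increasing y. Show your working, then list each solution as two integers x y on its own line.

17 4
577 136

√18 → a₀=4, period (4,8); ℓ=2 even so k=1
k=0  a_k=4  p_k/q_k = 4/1
k=1  a_k=4  p_k/q_k = 17/4
→ (17, 4).  Check: 17²=289, 18·4²=288, difference 1.
n=2: (17,4)∘(17,4) = (17·17+18·4·4, 17·4+4·17) = (577,136)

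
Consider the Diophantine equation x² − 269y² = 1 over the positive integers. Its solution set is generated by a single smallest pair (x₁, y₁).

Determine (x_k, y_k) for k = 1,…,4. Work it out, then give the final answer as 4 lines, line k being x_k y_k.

√269 → a₀=16, period (2,2,32); ℓ=3 odd so k=5
k=0  a_k=16  p_k/q_k = 16/1
…
k=3  a_k=32  p_k/q_k = 2657/162
k=4  a_k=2  p_k/q_k = 5396/329
k=5  a_k=2  p_k/q_k = 13449/820
(x₁, y₁) = (13449, 820);  13449² − 269·820² = 1 ✓
n=2: (13449,820)∘(13449,820) = (13449·13449+269·820·820, 13449·820+820·13449) = (361751201,22056360)
n=3: (361751201,22056360)∘(13449,820) = (13449·361751201+269·820·22056360, 13449·22056360+820·361751201) = (9730383791049,593271970460)
n=4: (9730383791049,593271970460)∘(13449,820) = (13449·9730383791049+269·820·593271970460, 13449·593271970460+820·9730383791049) = (261727862849884801,15957829439376720)

13449 820
361751201 22056360
9730383791049 593271970460
261727862849884801 15957829439376720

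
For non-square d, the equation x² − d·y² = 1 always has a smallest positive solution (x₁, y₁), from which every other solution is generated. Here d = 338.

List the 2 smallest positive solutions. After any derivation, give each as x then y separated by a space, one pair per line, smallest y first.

114243 6214
26102926097 1419812004

[18; 2,1,1,2,36] for √338; ℓ=5 ⇒ convergent index 9
a_0=18:  p_0=18·1+0=18,  q_0=18·0+1=1
a_1=2:  p_1=2·18+1=37,  q_1=2·1+0=2
…
a_5=36:  p_5=36·239+92=8696,  q_5=36·13+5=473
…
a_8=1:  p_8=1·26327+17631=43958,  q_8=1·1432+959=2391
a_9=2:  p_9=2·43958+26327=114243,  q_9=2·2391+1432=6214
→ (114243, 6214).  Check: 114243²=13051463049, 338·6214²=13051463048, difference 1.
(114243+6214√338)^2 = 26102926097 + 1419812004√338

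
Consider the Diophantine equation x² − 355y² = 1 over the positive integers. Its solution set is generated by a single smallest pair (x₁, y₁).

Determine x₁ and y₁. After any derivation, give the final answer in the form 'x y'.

√355 → a₀=18, period (1,5,3,3,1,6,1,3,3,5,1,36); ℓ=12 even so k=11
step 0: (18, 1)  from 18·(1,0) + (0,1)
…
step 3: (358, 19)  from 3·(113,6) + (19,1)
step 4: (1187, 63)  from 3·(358,19) + (113,6)
step 5: (1545, 82)  from 1·(1187,63) + (358,19)
…
step 7: (12002, 637)  from 1·(10457,555) + (1545,82)
…
step 9: (151391, 8035)  from 3·(46463,2466) + (12002,637)
step 10: (803418, 42641)  from 5·(151391,8035) + (46463,2466)
step 11: (954809, 50676)  from 1·(803418,42641) + (151391,8035)
fundamental: x₁=954809, y₁=50676  (since 911660226481 − 355·2568056976 = 1)

954809 50676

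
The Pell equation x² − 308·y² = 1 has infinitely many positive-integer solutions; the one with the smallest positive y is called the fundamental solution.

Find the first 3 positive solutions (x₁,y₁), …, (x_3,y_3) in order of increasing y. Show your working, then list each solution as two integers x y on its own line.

351 20
246401 14040
172973151 9856060

√308 → a₀=17, period (1,1,4,1,1,34); ℓ=6 even so k=5
a_0=17:  p_0=17·1+0=17,  q_0=17·0+1=1
…
a_2=1:  p_2=1·18+17=35,  q_2=1·1+1=2
a_3=4:  p_3=4·35+18=158,  q_3=4·2+1=9
a_4=1:  p_4=1·158+35=193,  q_4=1·9+2=11
a_5=1:  p_5=1·193+158=351,  q_5=1·11+9=20
→ (351, 20).  Check: 351²=123201, 308·20²=123200, difference 1.
k=2:  x_2 = 351·351+308·20·20 = 246401,  y_2 = 351·20+20·351 = 14040
k=3:  x_3 = 351·246401+308·20·14040 = 172973151,  y_3 = 351·14040+20·246401 = 9856060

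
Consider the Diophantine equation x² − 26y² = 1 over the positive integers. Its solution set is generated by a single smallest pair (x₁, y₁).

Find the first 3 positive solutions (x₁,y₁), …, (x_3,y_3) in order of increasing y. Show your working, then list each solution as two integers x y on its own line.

[5; 10] for √26; ℓ=1 ⇒ convergent index 1
k=0  a_k=5  p_k/q_k = 5/1
k=1  a_k=10  p_k/q_k = 51/10
fundamental: x₁=51, y₁=10  (since 2601 − 26·100 = 1)
n=2: (51,10)∘(51,10) = (51·51+26·10·10, 51·10+10·51) = (5201,1020)
n=3: (5201,1020)∘(51,10) = (51·5201+26·10·1020, 51·1020+10·5201) = (530451,104030)

51 10
5201 1020
530451 104030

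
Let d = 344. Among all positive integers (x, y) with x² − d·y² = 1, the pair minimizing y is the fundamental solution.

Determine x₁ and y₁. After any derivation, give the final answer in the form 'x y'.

√344 = [18; 1,1,4,1,3,1,4,1,1,36, …], period ℓ=10 (even) → k=9
k=0  a_k=18  p_k/q_k = 18/1
…
k=2  a_k=1  p_k/q_k = 37/2
k=3  a_k=4  p_k/q_k = 167/9
k=4  a_k=1  p_k/q_k = 204/11
k=5  a_k=3  p_k/q_k = 779/42
k=6  a_k=1  p_k/q_k = 983/53
k=7  a_k=4  p_k/q_k = 4711/254
k=8  a_k=1  p_k/q_k = 5694/307
k=9  a_k=1  p_k/q_k = 10405/561
(x₁, y₁) = (10405, 561);  10405² − 344·561² = 1 ✓

10405 561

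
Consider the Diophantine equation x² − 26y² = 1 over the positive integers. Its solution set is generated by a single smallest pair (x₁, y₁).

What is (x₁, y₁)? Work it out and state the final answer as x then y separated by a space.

51 10

√26 → a₀=5, period (10); ℓ=1 odd so k=1
step 0: (5, 1)  from 5·(1,0) + (0,1)
step 1: (51, 10)  from 10·(5,1) + (1,0)
(x₁, y₁) = (51, 10);  51² − 26·10² = 1 ✓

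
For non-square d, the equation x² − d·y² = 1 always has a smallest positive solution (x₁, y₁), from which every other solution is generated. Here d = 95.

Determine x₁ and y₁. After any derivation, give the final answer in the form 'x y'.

√95 = [9; 1,2,1,18, …], period ℓ=4 (even) → k=3
i=0: a=9 ⇒ p=9, q=1
i=1: a=1 ⇒ p=10, q=1
i=2: a=2 ⇒ p=29, q=3
i=3: a=1 ⇒ p=39, q=4
(x₁, y₁) = (39, 4);  39² − 95·4² = 1 ✓

39 4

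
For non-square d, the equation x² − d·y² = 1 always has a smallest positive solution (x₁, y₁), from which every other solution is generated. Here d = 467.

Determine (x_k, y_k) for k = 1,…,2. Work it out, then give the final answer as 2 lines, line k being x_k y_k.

1625626 75225
5285319783751 244575431700

[21; 1,1,1,1,3,…,1,1,42] for √467; ℓ=14 ⇒ convergent index 13
k=0  a_k=21  p_k/q_k = 21/1
…
k=12  a_k=1  p_k/q_k = 991929/45901
k=13  a_k=1  p_k/q_k = 1625626/75225
fundamental: x₁=1625626, y₁=75225  (since 2642659891876 − 467·5658800625 = 1)
n=2: (1625626,75225)∘(1625626,75225) = (1625626·1625626+467·75225·75225, 1625626·75225+75225·1625626) = (5285319783751,244575431700)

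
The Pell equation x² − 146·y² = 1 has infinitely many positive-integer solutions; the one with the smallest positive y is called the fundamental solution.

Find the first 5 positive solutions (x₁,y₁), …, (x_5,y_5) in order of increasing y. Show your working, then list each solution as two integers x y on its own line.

[12; 12,24] for √146; ℓ=2 ⇒ convergent index 1
i=0: a=12 ⇒ p=12, q=1
i=1: a=12 ⇒ p=145, q=12
(x₁, y₁) = (145, 12);  145² − 146·12² = 1 ✓
(x_2, y_2) = (145·145 + 146·12·12, 145·12 + 12·145) = (42049, 3480)
(x_3, y_3) = (145·42049 + 146·12·3480, 145·3480 + 12·42049) = (12194065, 1009188)
(x_4, y_4) = (145·12194065 + 146·12·1009188, 145·1009188 + 12·12194065) = (3536236801, 292661040)
(x_5, y_5) = (145·3536236801 + 146·12·292661040, 145·292661040 + 12·3536236801) = (1025496478225, 84870692412)

145 12
42049 3480
12194065 1009188
3536236801 292661040
1025496478225 84870692412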